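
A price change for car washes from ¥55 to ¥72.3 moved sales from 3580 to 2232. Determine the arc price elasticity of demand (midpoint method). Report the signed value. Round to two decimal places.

-1.71

ΔQ = 2232 − 3580 = -1348; ΔP = 72.3 − 55 = 17.3.
Midpoints: P̄ = 63.65, Q̄ = 2906.0.
ε = (ΔQ/ΔP)(P̄/Q̄) = (-1348/17.3)(63.65/2906.0).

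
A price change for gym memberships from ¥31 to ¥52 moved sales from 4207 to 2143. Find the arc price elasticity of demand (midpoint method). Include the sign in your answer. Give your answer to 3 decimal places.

-1.285

ΔQ = 2143 − 4207 = -2064; ΔP = 52 − 31 = 21.
Midpoints: P̄ = 41.50, Q̄ = 3175.0.
ε = (ΔQ/ΔP)(P̄/Q̄) = (-2064/21)(41.50/3175.0).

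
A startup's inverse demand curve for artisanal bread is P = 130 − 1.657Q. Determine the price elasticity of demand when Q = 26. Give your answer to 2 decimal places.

At Q = 26, P = 130 − 1.657(26) = 86.92.
dP/dQ = −1.657, so dQ/dP = 1/(−1.657) = -0.604.
ε = (dQ/dP)(P/Q) = (-0.604)(86.92/26).

-2.02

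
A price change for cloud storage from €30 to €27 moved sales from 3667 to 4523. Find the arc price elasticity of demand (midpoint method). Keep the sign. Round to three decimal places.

-1.986

ΔQ = 4523 − 3667 = 856; ΔP = 27 − 30 = -3.
Midpoints: P̄ = 28.50, Q̄ = 4095.0.
ε = (ΔQ/ΔP)(P̄/Q̄) = (856/-3)(28.50/4095.0).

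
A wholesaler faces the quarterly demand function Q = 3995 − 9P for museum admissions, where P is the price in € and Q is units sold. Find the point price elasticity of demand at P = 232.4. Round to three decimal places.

At P = 232.4, Q = 1903.400.
dQ/dP = −9.
ε = (dQ/dP)(P/Q) = (-9)(232.4/1903.400).
|ε| > 1, so demand is elastic at this price.

-1.099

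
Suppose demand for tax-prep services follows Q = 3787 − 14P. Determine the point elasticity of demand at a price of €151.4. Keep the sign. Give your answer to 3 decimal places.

At P = 151.4, Q = 1667.400.
dQ/dP = −14.
ε = (dQ/dP)(P/Q) = (-14)(151.4/1667.400).
|ε| > 1, so demand is elastic at this price.

-1.271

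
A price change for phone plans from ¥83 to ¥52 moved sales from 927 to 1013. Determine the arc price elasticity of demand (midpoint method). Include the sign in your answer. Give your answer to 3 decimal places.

ΔQ = 1013 − 927 = 86; ΔP = 52 − 83 = -31.
Midpoints: P̄ = 67.50, Q̄ = 970.0.
ε = (ΔQ/ΔP)(P̄/Q̄) = (86/-31)(67.50/970.0).

-0.193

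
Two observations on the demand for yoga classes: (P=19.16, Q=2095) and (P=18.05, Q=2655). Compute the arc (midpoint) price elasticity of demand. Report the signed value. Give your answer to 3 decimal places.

ΔQ = 2655 − 2095 = 560; ΔP = 18.05 − 19.16 = -1.11.
Midpoints: P̄ = 18.61, Q̄ = 2375.0.
ε = (ΔQ/ΔP)(P̄/Q̄) = (560/-1.11)(18.61/2375.0).

-3.952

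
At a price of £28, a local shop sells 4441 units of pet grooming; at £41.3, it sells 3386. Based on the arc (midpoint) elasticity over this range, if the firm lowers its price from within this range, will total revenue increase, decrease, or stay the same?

decrease

Arc ε = (-1055/13.3)(34.65/3913.5) ≈ -0.702.
|ε| = 0.70 < 1, so demand is inelastic. A price cut therefore reduces total revenue.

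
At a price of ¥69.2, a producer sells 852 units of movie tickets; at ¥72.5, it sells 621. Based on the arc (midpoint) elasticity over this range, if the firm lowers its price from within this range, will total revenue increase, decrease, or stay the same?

increase

Arc ε = (-231/3.3)(70.85/736.5) ≈ -6.734.
|ε| = 6.73 > 1, so demand is elastic. A price cut therefore raises total revenue.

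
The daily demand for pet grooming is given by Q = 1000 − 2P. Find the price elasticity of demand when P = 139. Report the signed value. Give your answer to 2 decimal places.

-0.39

At P = 139, Q = 722.
dQ/dP = −2.
ε = (dQ/dP)(P/Q) = (-2)(139/722).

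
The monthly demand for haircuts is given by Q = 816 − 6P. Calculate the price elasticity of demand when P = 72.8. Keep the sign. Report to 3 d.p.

At P = 72.8, Q = 379.200.
dQ/dP = −6.
ε = (dQ/dP)(P/Q) = (-6)(72.8/379.200).
|ε| > 1, so demand is elastic at this price.

-1.152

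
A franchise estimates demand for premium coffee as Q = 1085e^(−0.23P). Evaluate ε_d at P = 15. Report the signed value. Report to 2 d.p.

At P = 15, Q = 34.444.
dQ/dP = −0.23·1085e^(−0.23P) = −0.23Q = -7.922.
ε = (dQ/dP)(P/Q) = (-7.922)(15/34.444).

-3.45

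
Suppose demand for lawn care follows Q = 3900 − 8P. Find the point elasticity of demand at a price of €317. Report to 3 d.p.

At P = 317, Q = 1364.
dQ/dP = −8.
ε = (dQ/dP)(P/Q) = (-8)(317/1364).

-1.859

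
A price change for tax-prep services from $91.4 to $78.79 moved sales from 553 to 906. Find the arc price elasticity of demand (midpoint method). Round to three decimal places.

ΔQ = 906 − 553 = 353; ΔP = 78.79 − 91.4 = -12.61.
Midpoints: P̄ = 85.09, Q̄ = 729.5.
ε = (ΔQ/ΔP)(P̄/Q̄) = (353/-12.61)(85.09/729.5).

-3.265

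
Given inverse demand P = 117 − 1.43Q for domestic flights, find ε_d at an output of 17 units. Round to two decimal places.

At Q = 17, P = 117 − 1.43(17) = 92.69.
dP/dQ = −1.43, so dQ/dP = 1/(−1.43) = -0.699.
ε = (dQ/dP)(P/Q) = (-0.699)(92.69/17).

-3.81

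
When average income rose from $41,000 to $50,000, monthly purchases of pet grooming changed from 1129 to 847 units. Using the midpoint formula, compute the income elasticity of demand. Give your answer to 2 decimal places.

ΔQ = -282, ΔI = 9000. Midpoints: Ī = 45,500, Q̄ = 988.0.
ε_I = (ΔQ/ΔI)(Ī/Q̄) = (-282/9000)(45500/988.0).
ε_I < 0, so the good is inferior.

-1.44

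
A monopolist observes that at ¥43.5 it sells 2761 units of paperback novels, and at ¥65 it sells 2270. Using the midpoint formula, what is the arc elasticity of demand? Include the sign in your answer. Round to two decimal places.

-0.49

ΔQ = 2270 − 2761 = -491; ΔP = 65 − 43.5 = 21.5.
Midpoints: P̄ = 54.25, Q̄ = 2515.5.
ε = (ΔQ/ΔP)(P̄/Q̄) = (-491/21.5)(54.25/2515.5).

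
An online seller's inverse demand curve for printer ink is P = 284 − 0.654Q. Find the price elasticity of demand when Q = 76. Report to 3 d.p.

-4.714

At Q = 76, P = 284 − 0.654(76) = 234.30.
dP/dQ = −0.654, so dQ/dP = 1/(−0.654) = -1.529.
ε = (dQ/dP)(P/Q) = (-1.529)(234.30/76).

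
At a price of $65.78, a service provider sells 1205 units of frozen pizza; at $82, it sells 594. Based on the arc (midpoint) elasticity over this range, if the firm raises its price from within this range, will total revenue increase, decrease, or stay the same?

decrease

Arc ε = (-611/16.22)(73.89/899.5) ≈ -3.094.
|ε| = 3.09 > 1, so demand is elastic. A price rise therefore reduces total revenue.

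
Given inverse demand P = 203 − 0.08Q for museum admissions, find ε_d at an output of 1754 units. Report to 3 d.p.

-0.447

At Q = 1754, P = 203 − 0.08(1754) = 62.68.
dP/dQ = −0.08, so dQ/dP = 1/(−0.08) = -12.500.
ε = (dQ/dP)(P/Q) = (-12.500)(62.68/1754).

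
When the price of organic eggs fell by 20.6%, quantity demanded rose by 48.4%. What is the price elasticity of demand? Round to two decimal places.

ε = %ΔQ / %ΔP = (48.4)/(-20.6) = -2.350.

-2.35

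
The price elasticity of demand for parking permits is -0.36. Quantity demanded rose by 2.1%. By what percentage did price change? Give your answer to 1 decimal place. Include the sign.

-5.8%

%ΔP ≈ %ΔQ / ε = (2.1%)/(-0.36) = -5.83%.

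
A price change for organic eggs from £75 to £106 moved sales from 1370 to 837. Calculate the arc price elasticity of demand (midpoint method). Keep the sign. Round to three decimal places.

ΔQ = 837 − 1370 = -533; ΔP = 106 − 75 = 31.
Midpoints: P̄ = 90.50, Q̄ = 1103.5.
ε = (ΔQ/ΔP)(P̄/Q̄) = (-533/31)(90.50/1103.5).

-1.410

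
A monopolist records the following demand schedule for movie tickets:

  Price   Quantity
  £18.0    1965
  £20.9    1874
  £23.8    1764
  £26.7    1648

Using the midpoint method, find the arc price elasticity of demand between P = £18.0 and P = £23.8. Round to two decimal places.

At P = 18.0, Q = 1965; at P = 23.8, Q = 1764.
ΔQ = -201, ΔP = 5.8. Midpoints: P̄ = 20.90, Q̄ = 1864.5.
ε = (ΔQ/ΔP)(P̄/Q̄) = (-201/5.8)(20.90/1864.5).

-0.39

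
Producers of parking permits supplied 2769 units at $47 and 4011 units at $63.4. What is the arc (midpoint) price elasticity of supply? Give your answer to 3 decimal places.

1.233

ΔQ = 4011 − 2769 = 1242; ΔP = 63.4 − 47 = 16.4.
Midpoints: P̄ = 55.20, Q̄ = 3390.0.
ε_s = (ΔQ/ΔP)(P̄/Q̄) = (1242/16.4)(55.20/3390.0).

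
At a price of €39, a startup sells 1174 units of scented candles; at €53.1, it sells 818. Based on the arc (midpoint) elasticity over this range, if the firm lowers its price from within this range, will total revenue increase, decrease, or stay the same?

Arc ε = (-356/14.1)(46.05/996.0) ≈ -1.167.
|ε| = 1.17 > 1, so demand is elastic. A price cut therefore raises total revenue.

increase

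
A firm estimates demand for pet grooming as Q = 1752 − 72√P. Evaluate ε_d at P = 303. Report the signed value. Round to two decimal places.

-1.26

At P = 303, Q = 498.704.
dQ/dP = −72/(2√P) = -2.068.
ε = (dQ/dP)(P/Q) = (-2.068)(303/498.704).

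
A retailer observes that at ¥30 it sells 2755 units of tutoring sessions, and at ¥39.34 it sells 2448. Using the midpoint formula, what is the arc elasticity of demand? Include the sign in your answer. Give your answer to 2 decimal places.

ΔQ = 2448 − 2755 = -307; ΔP = 39.34 − 30 = 9.34.
Midpoints: P̄ = 34.67, Q̄ = 2601.5.
ε = (ΔQ/ΔP)(P̄/Q̄) = (-307/9.34)(34.67/2601.5).

-0.44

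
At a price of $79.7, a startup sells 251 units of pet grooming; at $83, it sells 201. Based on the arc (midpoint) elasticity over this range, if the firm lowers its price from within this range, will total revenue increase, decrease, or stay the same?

increase

Arc ε = (-50/3.3)(81.35/226.0) ≈ -5.454.
|ε| = 5.45 > 1, so demand is elastic. A price cut therefore raises total revenue.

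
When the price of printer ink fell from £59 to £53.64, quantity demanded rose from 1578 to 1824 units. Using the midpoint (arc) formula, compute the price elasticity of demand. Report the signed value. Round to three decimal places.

ΔQ = 1824 − 1578 = 246; ΔP = 53.64 − 59 = -5.36.
Midpoints: P̄ = 56.32, Q̄ = 1701.0.
ε = (ΔQ/ΔP)(P̄/Q̄) = (246/-5.36)(56.32/1701.0).

-1.520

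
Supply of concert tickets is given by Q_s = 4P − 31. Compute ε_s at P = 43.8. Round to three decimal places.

1.215

At P = 43.8, Q_s = 144.20.
dQ_s/dP = 4.
ε_s = (dQ_s/dP)(P/Q_s) = (4)(43.8/144.20).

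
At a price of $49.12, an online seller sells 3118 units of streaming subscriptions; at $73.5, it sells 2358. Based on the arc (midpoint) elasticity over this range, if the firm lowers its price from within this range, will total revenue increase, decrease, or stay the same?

Arc ε = (-760/24.38)(61.31/2738.0) ≈ -0.698.
|ε| = 0.70 < 1, so demand is inelastic. A price cut therefore reduces total revenue.

decrease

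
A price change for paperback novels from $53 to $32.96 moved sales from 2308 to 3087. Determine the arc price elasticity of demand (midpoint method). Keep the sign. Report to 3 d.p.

-0.619

ΔQ = 3087 − 2308 = 779; ΔP = 32.96 − 53 = -20.04.
Midpoints: P̄ = 42.98, Q̄ = 2697.5.
ε = (ΔQ/ΔP)(P̄/Q̄) = (779/-20.04)(42.98/2697.5).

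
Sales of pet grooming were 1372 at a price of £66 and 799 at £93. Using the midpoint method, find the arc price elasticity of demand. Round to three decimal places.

ΔQ = 799 − 1372 = -573; ΔP = 93 − 66 = 27.
Midpoints: P̄ = 79.50, Q̄ = 1085.5.
ε = (ΔQ/ΔP)(P̄/Q̄) = (-573/27)(79.50/1085.5).

-1.554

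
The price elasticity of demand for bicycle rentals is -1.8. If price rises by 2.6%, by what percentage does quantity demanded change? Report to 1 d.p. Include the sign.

%ΔQ ≈ ε × %ΔP = (-1.8)(2.6%) = -4.68%.

-4.7%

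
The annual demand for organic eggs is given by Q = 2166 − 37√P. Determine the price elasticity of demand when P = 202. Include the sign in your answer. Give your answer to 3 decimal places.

At P = 202, Q = 1640.131.
dQ/dP = −37/(2√P) = -1.302.
ε = (dQ/dP)(P/Q) = (-1.302)(202/1640.131).

-0.160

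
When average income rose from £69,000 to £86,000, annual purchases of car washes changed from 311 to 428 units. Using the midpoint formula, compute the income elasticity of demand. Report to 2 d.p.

1.44

ΔQ = 117, ΔI = 17000. Midpoints: Ī = 77,500, Q̄ = 369.5.
ε_I = (ΔQ/ΔI)(Ī/Q̄) = (117/17000)(77500/369.5).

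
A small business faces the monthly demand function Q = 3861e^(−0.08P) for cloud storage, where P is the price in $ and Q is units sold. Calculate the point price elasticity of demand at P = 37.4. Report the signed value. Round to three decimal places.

-2.992

At P = 37.4, Q = 193.772.
dQ/dP = −0.08·3861e^(−0.08P) = −0.08Q = -15.502.
ε = (dQ/dP)(P/Q) = (-15.502)(37.4/193.772).
|ε| > 1, so demand is elastic at this price.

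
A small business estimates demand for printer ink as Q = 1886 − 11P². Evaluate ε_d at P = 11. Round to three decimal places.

-4.796

At P = 11, Q = 555.
dQ/dP = −22P = -242.
ε = (dQ/dP)(P/Q) = (-242)(11/555).
|ε| > 1, so demand is elastic at this price.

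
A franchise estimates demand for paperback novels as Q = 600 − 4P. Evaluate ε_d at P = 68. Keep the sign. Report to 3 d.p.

At P = 68, Q = 328.
dQ/dP = −4.
ε = (dQ/dP)(P/Q) = (-4)(68/328).
|ε| < 1, so demand is inelastic at this price.

-0.829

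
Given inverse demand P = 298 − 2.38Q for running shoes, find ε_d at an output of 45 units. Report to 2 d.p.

-1.78

At Q = 45, P = 298 − 2.38(45) = 190.90.
dP/dQ = −2.38, so dQ/dP = 1/(−2.38) = -0.420.
ε = (dQ/dP)(P/Q) = (-0.420)(190.90/45).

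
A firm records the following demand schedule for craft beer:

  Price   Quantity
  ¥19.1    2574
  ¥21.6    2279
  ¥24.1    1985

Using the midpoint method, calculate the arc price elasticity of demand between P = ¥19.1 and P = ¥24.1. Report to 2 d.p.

-1.12

At P = 19.1, Q = 2574; at P = 24.1, Q = 1985.
ΔQ = -589, ΔP = 5.0. Midpoints: P̄ = 21.60, Q̄ = 2279.5.
ε = (ΔQ/ΔP)(P̄/Q̄) = (-589/5.0)(21.60/2279.5).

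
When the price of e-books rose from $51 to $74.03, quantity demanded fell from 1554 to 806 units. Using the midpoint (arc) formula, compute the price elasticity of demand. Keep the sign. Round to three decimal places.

ΔQ = 806 − 1554 = -748; ΔP = 74.03 − 51 = 23.03.
Midpoints: P̄ = 62.52, Q̄ = 1180.0.
ε = (ΔQ/ΔP)(P̄/Q̄) = (-748/23.03)(62.52/1180.0).

-1.721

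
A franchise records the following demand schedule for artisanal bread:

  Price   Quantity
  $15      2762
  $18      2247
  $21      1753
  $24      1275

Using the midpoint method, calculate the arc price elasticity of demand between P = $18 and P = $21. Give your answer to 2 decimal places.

At P = 18, Q = 2247; at P = 21, Q = 1753.
ΔQ = -494, ΔP = 3. Midpoints: P̄ = 19.50, Q̄ = 2000.0.
ε = (ΔQ/ΔP)(P̄/Q̄) = (-494/3)(19.50/2000.0).

-1.61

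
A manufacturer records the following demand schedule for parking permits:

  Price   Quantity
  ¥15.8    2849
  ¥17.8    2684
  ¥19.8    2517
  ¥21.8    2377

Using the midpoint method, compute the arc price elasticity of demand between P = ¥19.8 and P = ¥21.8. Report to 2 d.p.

At P = 19.8, Q = 2517; at P = 21.8, Q = 2377.
ΔQ = -140, ΔP = 2.0. Midpoints: P̄ = 20.80, Q̄ = 2447.0.
ε = (ΔQ/ΔP)(P̄/Q̄) = (-140/2.0)(20.80/2447.0).

-0.60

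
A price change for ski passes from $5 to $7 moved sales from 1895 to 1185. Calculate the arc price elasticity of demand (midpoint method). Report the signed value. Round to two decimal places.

ΔQ = 1185 − 1895 = -710; ΔP = 7 − 5 = 2.
Midpoints: P̄ = 6.00, Q̄ = 1540.0.
ε = (ΔQ/ΔP)(P̄/Q̄) = (-710/2)(6.00/1540.0).

-1.38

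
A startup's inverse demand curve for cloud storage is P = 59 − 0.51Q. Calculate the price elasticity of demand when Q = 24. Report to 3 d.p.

-3.820

At Q = 24, P = 59 − 0.51(24) = 46.76.
dP/dQ = −0.51, so dQ/dP = 1/(−0.51) = -1.961.
ε = (dQ/dP)(P/Q) = (-1.961)(46.76/24).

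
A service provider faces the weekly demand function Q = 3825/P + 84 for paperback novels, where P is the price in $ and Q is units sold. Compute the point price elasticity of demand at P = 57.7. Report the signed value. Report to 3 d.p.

At P = 57.7, Q = 150.291.
dQ/dP = −3825/P² = -1.149.
ε = (dQ/dP)(P/Q) = (-1.149)(57.7/150.291).

-0.441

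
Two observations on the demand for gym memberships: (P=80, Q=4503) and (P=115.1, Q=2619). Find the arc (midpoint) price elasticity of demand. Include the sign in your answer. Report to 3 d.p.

ΔQ = 2619 − 4503 = -1884; ΔP = 115.1 − 80 = 35.1.
Midpoints: P̄ = 97.55, Q̄ = 3561.0.
ε = (ΔQ/ΔP)(P̄/Q̄) = (-1884/35.1)(97.55/3561.0).

-1.470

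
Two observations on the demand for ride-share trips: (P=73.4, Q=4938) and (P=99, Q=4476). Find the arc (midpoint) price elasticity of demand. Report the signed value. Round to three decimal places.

ΔQ = 4476 − 4938 = -462; ΔP = 99 − 73.4 = 25.6.
Midpoints: P̄ = 86.20, Q̄ = 4707.0.
ε = (ΔQ/ΔP)(P̄/Q̄) = (-462/25.6)(86.20/4707.0).

-0.330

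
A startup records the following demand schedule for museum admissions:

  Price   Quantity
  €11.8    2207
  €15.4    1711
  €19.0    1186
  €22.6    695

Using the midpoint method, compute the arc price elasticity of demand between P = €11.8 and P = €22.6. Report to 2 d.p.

-1.66

At P = 11.8, Q = 2207; at P = 22.6, Q = 695.
ΔQ = -1512, ΔP = 10.8. Midpoints: P̄ = 17.20, Q̄ = 1451.0.
ε = (ΔQ/ΔP)(P̄/Q̄) = (-1512/10.8)(17.20/1451.0).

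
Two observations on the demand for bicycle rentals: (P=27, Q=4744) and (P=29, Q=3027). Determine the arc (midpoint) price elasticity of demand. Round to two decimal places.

ΔQ = 3027 − 4744 = -1717; ΔP = 29 − 27 = 2.
Midpoints: P̄ = 28.00, Q̄ = 3885.5.
ε = (ΔQ/ΔP)(P̄/Q̄) = (-1717/2)(28.00/3885.5).

-6.19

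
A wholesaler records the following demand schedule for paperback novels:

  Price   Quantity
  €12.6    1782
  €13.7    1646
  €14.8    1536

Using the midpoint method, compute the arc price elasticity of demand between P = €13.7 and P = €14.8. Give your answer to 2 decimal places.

-0.90

At P = 13.7, Q = 1646; at P = 14.8, Q = 1536.
ΔQ = -110, ΔP = 1.1. Midpoints: P̄ = 14.25, Q̄ = 1591.0.
ε = (ΔQ/ΔP)(P̄/Q̄) = (-110/1.1)(14.25/1591.0).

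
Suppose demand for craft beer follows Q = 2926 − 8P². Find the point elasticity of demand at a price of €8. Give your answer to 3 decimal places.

-0.424

At P = 8, Q = 2414.
dQ/dP = −16P = -128.
ε = (dQ/dP)(P/Q) = (-128)(8/2414).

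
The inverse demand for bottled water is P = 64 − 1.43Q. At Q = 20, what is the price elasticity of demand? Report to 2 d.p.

-1.24

At Q = 20, P = 64 − 1.43(20) = 35.40.
dP/dQ = −1.43, so dQ/dP = 1/(−1.43) = -0.699.
ε = (dQ/dP)(P/Q) = (-0.699)(35.40/20).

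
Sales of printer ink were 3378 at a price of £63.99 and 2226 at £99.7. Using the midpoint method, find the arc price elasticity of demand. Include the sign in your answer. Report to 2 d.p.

-0.94

ΔQ = 2226 − 3378 = -1152; ΔP = 99.7 − 63.99 = 35.71.
Midpoints: P̄ = 81.84, Q̄ = 2802.0.
ε = (ΔQ/ΔP)(P̄/Q̄) = (-1152/35.71)(81.84/2802.0).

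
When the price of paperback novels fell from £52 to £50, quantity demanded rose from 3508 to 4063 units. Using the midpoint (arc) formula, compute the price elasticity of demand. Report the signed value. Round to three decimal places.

ΔQ = 4063 − 3508 = 555; ΔP = 50 − 52 = -2.
Midpoints: P̄ = 51.00, Q̄ = 3785.5.
ε = (ΔQ/ΔP)(P̄/Q̄) = (555/-2)(51.00/3785.5).

-3.739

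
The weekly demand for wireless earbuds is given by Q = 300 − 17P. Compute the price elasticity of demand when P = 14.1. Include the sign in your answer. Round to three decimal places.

At P = 14.1, Q = 60.300.
dQ/dP = −17.
ε = (dQ/dP)(P/Q) = (-17)(14.1/60.300).
|ε| > 1, so demand is elastic at this price.

-3.975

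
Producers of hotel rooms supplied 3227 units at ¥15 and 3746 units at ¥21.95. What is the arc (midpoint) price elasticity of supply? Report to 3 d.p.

0.396

ΔQ = 3746 − 3227 = 519; ΔP = 21.95 − 15 = 6.95.
Midpoints: P̄ = 18.48, Q̄ = 3486.5.
ε_s = (ΔQ/ΔP)(P̄/Q̄) = (519/6.95)(18.48/3486.5).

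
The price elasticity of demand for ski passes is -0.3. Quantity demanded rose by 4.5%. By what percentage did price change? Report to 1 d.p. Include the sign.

%ΔP ≈ %ΔQ / ε = (4.5%)/(-0.3) = -15.00%.

-15.0%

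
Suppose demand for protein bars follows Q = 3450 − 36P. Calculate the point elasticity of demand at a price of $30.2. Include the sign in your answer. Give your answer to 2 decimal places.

At P = 30.2, Q = 2362.800.
dQ/dP = −36.
ε = (dQ/dP)(P/Q) = (-36)(30.2/2362.800).

-0.46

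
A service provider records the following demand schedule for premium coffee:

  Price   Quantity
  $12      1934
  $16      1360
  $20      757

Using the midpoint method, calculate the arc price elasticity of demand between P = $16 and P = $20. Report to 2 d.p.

-2.56

At P = 16, Q = 1360; at P = 20, Q = 757.
ΔQ = -603, ΔP = 4. Midpoints: P̄ = 18.00, Q̄ = 1058.5.
ε = (ΔQ/ΔP)(P̄/Q̄) = (-603/4)(18.00/1058.5).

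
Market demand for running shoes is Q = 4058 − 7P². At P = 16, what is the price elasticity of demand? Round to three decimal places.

At P = 16, Q = 2266.
dQ/dP = −14P = -224.
ε = (dQ/dP)(P/Q) = (-224)(16/2266).

-1.582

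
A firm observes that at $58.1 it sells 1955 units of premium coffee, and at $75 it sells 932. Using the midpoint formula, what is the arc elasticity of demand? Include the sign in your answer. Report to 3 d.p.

ΔQ = 932 − 1955 = -1023; ΔP = 75 − 58.1 = 16.9.
Midpoints: P̄ = 66.55, Q̄ = 1443.5.
ε = (ΔQ/ΔP)(P̄/Q̄) = (-1023/16.9)(66.55/1443.5).

-2.791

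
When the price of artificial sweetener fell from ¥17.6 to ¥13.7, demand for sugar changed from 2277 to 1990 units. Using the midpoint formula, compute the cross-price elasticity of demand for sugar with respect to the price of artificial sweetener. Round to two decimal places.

ΔQ_x = 1990 − 2277 = -287; ΔP_y = 13.7 − 17.6 = -3.9.
Midpoints: P̄_y = 15.65, Q̄_x = 2133.5.
ε_xy = (ΔQ_x/ΔP_y)(P̄_y/Q̄_x) = (-287/-3.9)(15.65/2133.5).
ε_xy > 0, so the goods are substitutes.

0.54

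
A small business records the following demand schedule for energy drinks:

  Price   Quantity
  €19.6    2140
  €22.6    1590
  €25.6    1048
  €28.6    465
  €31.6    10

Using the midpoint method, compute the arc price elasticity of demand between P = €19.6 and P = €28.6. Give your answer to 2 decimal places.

At P = 19.6, Q = 2140; at P = 28.6, Q = 465.
ΔQ = -1675, ΔP = 9.0. Midpoints: P̄ = 24.10, Q̄ = 1302.5.
ε = (ΔQ/ΔP)(P̄/Q̄) = (-1675/9.0)(24.10/1302.5).

-3.44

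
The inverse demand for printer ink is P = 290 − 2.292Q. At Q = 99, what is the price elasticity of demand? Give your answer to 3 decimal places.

-0.278

At Q = 99, P = 290 − 2.292(99) = 63.09.
dP/dQ = −2.292, so dQ/dP = 1/(−2.292) = -0.436.
ε = (dQ/dP)(P/Q) = (-0.436)(63.09/99).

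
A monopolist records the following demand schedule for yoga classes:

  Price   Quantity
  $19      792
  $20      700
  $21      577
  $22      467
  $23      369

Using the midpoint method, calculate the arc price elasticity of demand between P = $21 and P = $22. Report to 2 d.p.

-4.53

At P = 21, Q = 577; at P = 22, Q = 467.
ΔQ = -110, ΔP = 1. Midpoints: P̄ = 21.50, Q̄ = 522.0.
ε = (ΔQ/ΔP)(P̄/Q̄) = (-110/1)(21.50/522.0).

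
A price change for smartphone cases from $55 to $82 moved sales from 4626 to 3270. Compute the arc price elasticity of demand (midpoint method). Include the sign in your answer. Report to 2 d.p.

-0.87

ΔQ = 3270 − 4626 = -1356; ΔP = 82 − 55 = 27.
Midpoints: P̄ = 68.50, Q̄ = 3948.0.
ε = (ΔQ/ΔP)(P̄/Q̄) = (-1356/27)(68.50/3948.0).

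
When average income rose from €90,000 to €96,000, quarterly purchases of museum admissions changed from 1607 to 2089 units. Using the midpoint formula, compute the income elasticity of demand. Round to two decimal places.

4.04

ΔQ = 482, ΔI = 6000. Midpoints: Ī = 93,000, Q̄ = 1848.0.
ε_I = (ΔQ/ΔI)(Ī/Q̄) = (482/6000)(93000/1848.0).
ε_I > 0, so the good is normal.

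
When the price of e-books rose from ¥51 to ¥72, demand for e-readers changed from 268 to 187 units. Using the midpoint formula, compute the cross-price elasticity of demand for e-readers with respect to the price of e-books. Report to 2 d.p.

ΔQ_x = 187 − 268 = -81; ΔP_y = 72 − 51 = 21.
Midpoints: P̄_y = 61.50, Q̄_x = 227.5.
ε_xy = (ΔQ_x/ΔP_y)(P̄_y/Q̄_x) = (-81/21)(61.50/227.5).
ε_xy < 0, so the goods are complements.

-1.04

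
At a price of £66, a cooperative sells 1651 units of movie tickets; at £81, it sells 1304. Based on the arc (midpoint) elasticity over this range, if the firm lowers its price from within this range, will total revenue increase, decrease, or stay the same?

increase

Arc ε = (-347/15)(73.50/1477.5) ≈ -1.151.
|ε| = 1.15 > 1, so demand is elastic. A price cut therefore raises total revenue.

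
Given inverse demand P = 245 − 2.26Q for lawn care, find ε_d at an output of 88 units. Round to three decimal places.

At Q = 88, P = 245 − 2.26(88) = 46.12.
dP/dQ = −2.26, so dQ/dP = 1/(−2.26) = -0.442.
ε = (dQ/dP)(P/Q) = (-0.442)(46.12/88).

-0.232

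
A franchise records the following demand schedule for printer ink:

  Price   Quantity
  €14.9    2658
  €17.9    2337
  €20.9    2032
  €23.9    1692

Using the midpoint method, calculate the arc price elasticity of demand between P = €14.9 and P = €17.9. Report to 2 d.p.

-0.70

At P = 14.9, Q = 2658; at P = 17.9, Q = 2337.
ΔQ = -321, ΔP = 3.0. Midpoints: P̄ = 16.40, Q̄ = 2497.5.
ε = (ΔQ/ΔP)(P̄/Q̄) = (-321/3.0)(16.40/2497.5).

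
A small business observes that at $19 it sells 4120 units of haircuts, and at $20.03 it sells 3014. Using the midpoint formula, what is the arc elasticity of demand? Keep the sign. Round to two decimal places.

ΔQ = 3014 − 4120 = -1106; ΔP = 20.03 − 19 = 1.03.
Midpoints: P̄ = 19.52, Q̄ = 3567.0.
ε = (ΔQ/ΔP)(P̄/Q̄) = (-1106/1.03)(19.52/3567.0).

-5.87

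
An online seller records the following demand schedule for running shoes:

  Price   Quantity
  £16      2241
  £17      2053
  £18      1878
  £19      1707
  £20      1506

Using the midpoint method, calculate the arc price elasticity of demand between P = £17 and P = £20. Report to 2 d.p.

At P = 17, Q = 2053; at P = 20, Q = 1506.
ΔQ = -547, ΔP = 3. Midpoints: P̄ = 18.50, Q̄ = 1779.5.
ε = (ΔQ/ΔP)(P̄/Q̄) = (-547/3)(18.50/1779.5).

-1.90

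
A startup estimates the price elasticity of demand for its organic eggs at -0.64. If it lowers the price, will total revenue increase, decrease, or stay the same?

|ε| = 0.64 < 1, so demand is inelastic. A price cut therefore reduces total revenue.

decrease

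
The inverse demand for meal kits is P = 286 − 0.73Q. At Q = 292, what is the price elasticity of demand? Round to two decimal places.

-0.34

At Q = 292, P = 286 − 0.73(292) = 72.84.
dP/dQ = −0.73, so dQ/dP = 1/(−0.73) = -1.370.
ε = (dQ/dP)(P/Q) = (-1.370)(72.84/292).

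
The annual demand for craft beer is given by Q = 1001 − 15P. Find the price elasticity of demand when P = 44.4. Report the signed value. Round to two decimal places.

At P = 44.4, Q = 335.
dQ/dP = −15.
ε = (dQ/dP)(P/Q) = (-15)(44.4/335).

-1.99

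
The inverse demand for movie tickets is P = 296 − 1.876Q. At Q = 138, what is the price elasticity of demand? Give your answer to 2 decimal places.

At Q = 138, P = 296 − 1.876(138) = 37.11.
dP/dQ = −1.876, so dQ/dP = 1/(−1.876) = -0.533.
ε = (dQ/dP)(P/Q) = (-0.533)(37.11/138).

-0.14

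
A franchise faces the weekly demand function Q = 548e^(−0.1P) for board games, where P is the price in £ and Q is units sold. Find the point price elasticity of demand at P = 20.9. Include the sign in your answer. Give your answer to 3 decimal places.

At P = 20.9, Q = 67.781.
dQ/dP = −0.1·548e^(−0.1P) = −0.1Q = -6.778.
ε = (dQ/dP)(P/Q) = (-6.778)(20.9/67.781).

-2.090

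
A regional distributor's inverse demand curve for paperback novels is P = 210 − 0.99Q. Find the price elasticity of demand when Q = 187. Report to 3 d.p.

-0.134

At Q = 187, P = 210 − 0.99(187) = 24.87.
dP/dQ = −0.99, so dQ/dP = 1/(−0.99) = -1.010.
ε = (dQ/dP)(P/Q) = (-1.010)(24.87/187).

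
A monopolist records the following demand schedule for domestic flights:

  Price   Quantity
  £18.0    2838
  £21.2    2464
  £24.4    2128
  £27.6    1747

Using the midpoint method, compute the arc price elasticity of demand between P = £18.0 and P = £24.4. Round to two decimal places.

At P = 18.0, Q = 2838; at P = 24.4, Q = 2128.
ΔQ = -710, ΔP = 6.4. Midpoints: P̄ = 21.20, Q̄ = 2483.0.
ε = (ΔQ/ΔP)(P̄/Q̄) = (-710/6.4)(21.20/2483.0).

-0.95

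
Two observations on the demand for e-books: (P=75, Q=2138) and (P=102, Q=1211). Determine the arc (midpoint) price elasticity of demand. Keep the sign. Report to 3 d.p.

-1.815

ΔQ = 1211 − 2138 = -927; ΔP = 102 − 75 = 27.
Midpoints: P̄ = 88.50, Q̄ = 1674.5.
ε = (ΔQ/ΔP)(P̄/Q̄) = (-927/27)(88.50/1674.5).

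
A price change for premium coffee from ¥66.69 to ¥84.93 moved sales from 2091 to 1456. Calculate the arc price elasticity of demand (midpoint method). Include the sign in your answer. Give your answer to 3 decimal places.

ΔQ = 1456 − 2091 = -635; ΔP = 84.93 − 66.69 = 18.24.
Midpoints: P̄ = 75.81, Q̄ = 1773.5.
ε = (ΔQ/ΔP)(P̄/Q̄) = (-635/18.24)(75.81/1773.5).

-1.488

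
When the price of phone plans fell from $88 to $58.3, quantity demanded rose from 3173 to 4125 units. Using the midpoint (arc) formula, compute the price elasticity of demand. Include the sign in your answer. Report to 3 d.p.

-0.643

ΔQ = 4125 − 3173 = 952; ΔP = 58.3 − 88 = -29.7.
Midpoints: P̄ = 73.15, Q̄ = 3649.0.
ε = (ΔQ/ΔP)(P̄/Q̄) = (952/-29.7)(73.15/3649.0).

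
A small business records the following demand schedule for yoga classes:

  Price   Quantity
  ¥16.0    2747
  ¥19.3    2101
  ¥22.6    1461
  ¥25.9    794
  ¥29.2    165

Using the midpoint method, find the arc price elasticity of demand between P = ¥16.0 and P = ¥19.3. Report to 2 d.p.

-1.43

At P = 16.0, Q = 2747; at P = 19.3, Q = 2101.
ΔQ = -646, ΔP = 3.3. Midpoints: P̄ = 17.65, Q̄ = 2424.0.
ε = (ΔQ/ΔP)(P̄/Q̄) = (-646/3.3)(17.65/2424.0).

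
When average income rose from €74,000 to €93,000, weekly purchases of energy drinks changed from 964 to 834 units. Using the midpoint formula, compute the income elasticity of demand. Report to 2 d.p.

ΔQ = -130, ΔI = 19000. Midpoints: Ī = 83,500, Q̄ = 899.0.
ε_I = (ΔQ/ΔI)(Ī/Q̄) = (-130/19000)(83500/899.0).

-0.64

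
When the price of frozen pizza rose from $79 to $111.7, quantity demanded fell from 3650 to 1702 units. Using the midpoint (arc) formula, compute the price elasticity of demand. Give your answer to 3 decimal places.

ΔQ = 1702 − 3650 = -1948; ΔP = 111.7 − 79 = 32.7.
Midpoints: P̄ = 95.35, Q̄ = 2676.0.
ε = (ΔQ/ΔP)(P̄/Q̄) = (-1948/32.7)(95.35/2676.0).

-2.123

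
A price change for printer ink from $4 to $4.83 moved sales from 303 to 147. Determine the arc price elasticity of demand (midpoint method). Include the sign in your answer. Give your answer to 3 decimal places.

-3.688

ΔQ = 147 − 303 = -156; ΔP = 4.83 − 4 = 0.83.
Midpoints: P̄ = 4.42, Q̄ = 225.0.
ε = (ΔQ/ΔP)(P̄/Q̄) = (-156/0.83)(4.42/225.0).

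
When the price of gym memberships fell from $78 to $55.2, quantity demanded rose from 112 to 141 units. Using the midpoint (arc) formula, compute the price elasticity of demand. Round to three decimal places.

ΔQ = 141 − 112 = 29; ΔP = 55.2 − 78 = -22.8.
Midpoints: P̄ = 66.60, Q̄ = 126.5.
ε = (ΔQ/ΔP)(P̄/Q̄) = (29/-22.8)(66.60/126.5).

-0.670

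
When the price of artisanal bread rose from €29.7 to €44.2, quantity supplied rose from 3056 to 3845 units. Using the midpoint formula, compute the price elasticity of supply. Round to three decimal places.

0.583

ΔQ = 3845 − 3056 = 789; ΔP = 44.2 − 29.7 = 14.5.
Midpoints: P̄ = 36.95, Q̄ = 3450.5.
ε_s = (ΔQ/ΔP)(P̄/Q̄) = (789/14.5)(36.95/3450.5).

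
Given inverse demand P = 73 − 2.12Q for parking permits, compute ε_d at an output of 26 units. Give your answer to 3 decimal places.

-0.324

At Q = 26, P = 73 − 2.12(26) = 17.88.
dP/dQ = −2.12, so dQ/dP = 1/(−2.12) = -0.472.
ε = (dQ/dP)(P/Q) = (-0.472)(17.88/26).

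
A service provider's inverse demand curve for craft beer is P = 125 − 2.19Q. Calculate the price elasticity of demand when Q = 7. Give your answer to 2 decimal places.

At Q = 7, P = 125 − 2.19(7) = 109.67.
dP/dQ = −2.19, so dQ/dP = 1/(−2.19) = -0.457.
ε = (dQ/dP)(P/Q) = (-0.457)(109.67/7).

-7.15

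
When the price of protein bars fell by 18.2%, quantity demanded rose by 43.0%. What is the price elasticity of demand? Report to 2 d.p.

-2.36

ε = %ΔQ / %ΔP = (43.0)/(-18.2) = -2.363.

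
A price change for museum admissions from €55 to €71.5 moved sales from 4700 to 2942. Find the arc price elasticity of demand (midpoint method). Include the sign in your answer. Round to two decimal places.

-1.76

ΔQ = 2942 − 4700 = -1758; ΔP = 71.5 − 55 = 16.5.
Midpoints: P̄ = 63.25, Q̄ = 3821.0.
ε = (ΔQ/ΔP)(P̄/Q̄) = (-1758/16.5)(63.25/3821.0).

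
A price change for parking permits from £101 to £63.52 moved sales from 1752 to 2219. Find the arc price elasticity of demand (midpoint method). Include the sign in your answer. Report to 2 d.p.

-0.52

ΔQ = 2219 − 1752 = 467; ΔP = 63.52 − 101 = -37.48.
Midpoints: P̄ = 82.26, Q̄ = 1985.5.
ε = (ΔQ/ΔP)(P̄/Q̄) = (467/-37.48)(82.26/1985.5).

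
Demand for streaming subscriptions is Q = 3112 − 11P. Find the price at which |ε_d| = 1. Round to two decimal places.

141.45

For linear demand Q = a − bP, ε = −bP/(a − bP). |ε| = 1 when bP = a − bP, i.e. P = a/(2b).
P = 3112/(2·11) = 3112/22 = 141.4545.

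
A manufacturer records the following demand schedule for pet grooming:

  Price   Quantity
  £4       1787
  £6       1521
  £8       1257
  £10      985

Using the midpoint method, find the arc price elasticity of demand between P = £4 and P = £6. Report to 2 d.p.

At P = 4, Q = 1787; at P = 6, Q = 1521.
ΔQ = -266, ΔP = 2. Midpoints: P̄ = 5.00, Q̄ = 1654.0.
ε = (ΔQ/ΔP)(P̄/Q̄) = (-266/2)(5.00/1654.0).

-0.40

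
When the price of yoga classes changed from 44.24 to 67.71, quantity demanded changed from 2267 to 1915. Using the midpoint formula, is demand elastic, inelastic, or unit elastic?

Arc ε ≈ -0.401.
|ε| = 0.40 < 1.

inelastic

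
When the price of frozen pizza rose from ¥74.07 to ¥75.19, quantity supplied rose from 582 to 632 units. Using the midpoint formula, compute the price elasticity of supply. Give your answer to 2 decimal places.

5.49

ΔQ = 632 − 582 = 50; ΔP = 75.19 − 74.07 = 1.12.
Midpoints: P̄ = 74.63, Q̄ = 607.0.
ε_s = (ΔQ/ΔP)(P̄/Q̄) = (50/1.12)(74.63/607.0).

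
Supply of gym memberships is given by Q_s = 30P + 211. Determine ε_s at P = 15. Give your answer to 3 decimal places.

0.681

At P = 15, Q_s = 661.
dQ_s/dP = 30.
ε_s = (dQ_s/dP)(P/Q_s) = (30)(15/661).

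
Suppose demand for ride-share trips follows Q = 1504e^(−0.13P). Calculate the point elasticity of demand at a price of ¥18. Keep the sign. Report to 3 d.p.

-2.340

At P = 18, Q = 144.877.
dQ/dP = −0.13·1504e^(−0.13P) = −0.13Q = -18.834.
ε = (dQ/dP)(P/Q) = (-18.834)(18/144.877).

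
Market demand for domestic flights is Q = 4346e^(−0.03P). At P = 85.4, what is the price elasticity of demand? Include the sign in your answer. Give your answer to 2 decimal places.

At P = 85.4, Q = 335.295.
dQ/dP = −0.03·4346e^(−0.03P) = −0.03Q = -10.059.
ε = (dQ/dP)(P/Q) = (-10.059)(85.4/335.295).

-2.56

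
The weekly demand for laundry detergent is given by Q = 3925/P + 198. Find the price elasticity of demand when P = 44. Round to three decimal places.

At P = 44, Q = 287.205.
dQ/dP = −3925/P² = -2.027.
ε = (dQ/dP)(P/Q) = (-2.027)(44/287.205).
|ε| < 1, so demand is inelastic at this price.

-0.311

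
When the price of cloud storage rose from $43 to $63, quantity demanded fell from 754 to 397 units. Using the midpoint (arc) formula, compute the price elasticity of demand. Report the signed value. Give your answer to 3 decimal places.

-1.644

ΔQ = 397 − 754 = -357; ΔP = 63 − 43 = 20.
Midpoints: P̄ = 53.00, Q̄ = 575.5.
ε = (ΔQ/ΔP)(P̄/Q̄) = (-357/20)(53.00/575.5).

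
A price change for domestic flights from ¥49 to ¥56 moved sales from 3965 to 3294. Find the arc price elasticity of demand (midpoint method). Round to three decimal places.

-1.387

ΔQ = 3294 − 3965 = -671; ΔP = 56 − 49 = 7.
Midpoints: P̄ = 52.50, Q̄ = 3629.5.
ε = (ΔQ/ΔP)(P̄/Q̄) = (-671/7)(52.50/3629.5).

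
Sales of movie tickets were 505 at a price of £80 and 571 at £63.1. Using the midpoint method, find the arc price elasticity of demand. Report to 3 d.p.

ΔQ = 571 − 505 = 66; ΔP = 63.1 − 80 = -16.9.
Midpoints: P̄ = 71.55, Q̄ = 538.0.
ε = (ΔQ/ΔP)(P̄/Q̄) = (66/-16.9)(71.55/538.0).

-0.519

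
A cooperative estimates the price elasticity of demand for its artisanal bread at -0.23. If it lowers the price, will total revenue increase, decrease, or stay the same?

decrease

|ε| = 0.23 < 1, so demand is inelastic. A price cut therefore reduces total revenue.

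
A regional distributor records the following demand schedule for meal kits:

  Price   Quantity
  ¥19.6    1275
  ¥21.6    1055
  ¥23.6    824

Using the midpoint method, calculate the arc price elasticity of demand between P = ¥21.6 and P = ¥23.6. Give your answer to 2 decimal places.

-2.78

At P = 21.6, Q = 1055; at P = 23.6, Q = 824.
ΔQ = -231, ΔP = 2.0. Midpoints: P̄ = 22.60, Q̄ = 939.5.
ε = (ΔQ/ΔP)(P̄/Q̄) = (-231/2.0)(22.60/939.5).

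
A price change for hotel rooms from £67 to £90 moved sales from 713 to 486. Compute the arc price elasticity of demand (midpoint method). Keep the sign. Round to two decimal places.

-1.29

ΔQ = 486 − 713 = -227; ΔP = 90 − 67 = 23.
Midpoints: P̄ = 78.50, Q̄ = 599.5.
ε = (ΔQ/ΔP)(P̄/Q̄) = (-227/23)(78.50/599.5).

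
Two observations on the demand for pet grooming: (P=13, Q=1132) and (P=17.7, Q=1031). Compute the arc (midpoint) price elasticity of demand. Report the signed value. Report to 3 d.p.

-0.305

ΔQ = 1031 − 1132 = -101; ΔP = 17.7 − 13 = 4.7.
Midpoints: P̄ = 15.35, Q̄ = 1081.5.
ε = (ΔQ/ΔP)(P̄/Q̄) = (-101/4.7)(15.35/1081.5).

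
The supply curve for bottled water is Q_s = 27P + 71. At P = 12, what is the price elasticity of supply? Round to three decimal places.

At P = 12, Q_s = 395.
dQ_s/dP = 27.
ε_s = (dQ_s/dP)(P/Q_s) = (27)(12/395).

0.820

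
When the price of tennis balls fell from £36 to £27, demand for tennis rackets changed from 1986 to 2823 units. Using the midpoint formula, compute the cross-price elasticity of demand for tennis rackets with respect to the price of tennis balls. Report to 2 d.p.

-1.22

ΔQ_x = 2823 − 1986 = 837; ΔP_y = 27 − 36 = -9.
Midpoints: P̄_y = 31.50, Q̄_x = 2404.5.
ε_xy = (ΔQ_x/ΔP_y)(P̄_y/Q̄_x) = (837/-9)(31.50/2404.5).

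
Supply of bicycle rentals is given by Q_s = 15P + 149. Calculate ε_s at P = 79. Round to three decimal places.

0.888

At P = 79, Q_s = 1334.
dQ_s/dP = 15.
ε_s = (dQ_s/dP)(P/Q_s) = (15)(79/1334).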